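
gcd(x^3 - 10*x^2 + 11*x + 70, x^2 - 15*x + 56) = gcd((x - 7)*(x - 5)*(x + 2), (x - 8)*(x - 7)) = x - 7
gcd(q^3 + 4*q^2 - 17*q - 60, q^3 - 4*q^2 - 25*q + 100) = q^2 + q - 20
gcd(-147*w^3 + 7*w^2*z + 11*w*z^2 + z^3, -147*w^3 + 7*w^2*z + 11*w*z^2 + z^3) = -147*w^3 + 7*w^2*z + 11*w*z^2 + z^3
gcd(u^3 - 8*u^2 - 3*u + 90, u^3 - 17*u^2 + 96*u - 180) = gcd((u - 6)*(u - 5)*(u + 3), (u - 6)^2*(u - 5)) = u^2 - 11*u + 30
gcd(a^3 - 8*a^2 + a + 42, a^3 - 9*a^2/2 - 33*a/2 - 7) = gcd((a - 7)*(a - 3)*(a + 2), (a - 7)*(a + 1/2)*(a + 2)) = a^2 - 5*a - 14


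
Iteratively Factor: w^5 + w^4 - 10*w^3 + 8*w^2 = (w + 4)*(w^4 - 3*w^3 + 2*w^2) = w*(w + 4)*(w^3 - 3*w^2 + 2*w) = w^2*(w + 4)*(w^2 - 3*w + 2) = w^2*(w - 1)*(w + 4)*(w - 2)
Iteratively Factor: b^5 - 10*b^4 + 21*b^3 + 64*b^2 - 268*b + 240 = (b - 2)*(b^4 - 8*b^3 + 5*b^2 + 74*b - 120) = (b - 2)^2*(b^3 - 6*b^2 - 7*b + 60) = (b - 2)^2*(b + 3)*(b^2 - 9*b + 20) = (b - 5)*(b - 2)^2*(b + 3)*(b - 4)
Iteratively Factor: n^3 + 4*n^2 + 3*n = (n)*(n^2 + 4*n + 3) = n*(n + 1)*(n + 3)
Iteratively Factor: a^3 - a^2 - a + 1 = (a + 1)*(a^2 - 2*a + 1) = (a - 1)*(a + 1)*(a - 1)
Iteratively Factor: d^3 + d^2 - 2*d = (d + 2)*(d^2 - d) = (d - 1)*(d + 2)*(d)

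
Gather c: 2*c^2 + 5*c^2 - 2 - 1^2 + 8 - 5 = 7*c^2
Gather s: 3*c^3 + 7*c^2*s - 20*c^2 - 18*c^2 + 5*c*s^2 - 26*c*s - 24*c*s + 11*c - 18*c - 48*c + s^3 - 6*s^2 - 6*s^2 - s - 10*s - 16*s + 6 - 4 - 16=3*c^3 - 38*c^2 - 55*c + s^3 + s^2*(5*c - 12) + s*(7*c^2 - 50*c - 27) - 14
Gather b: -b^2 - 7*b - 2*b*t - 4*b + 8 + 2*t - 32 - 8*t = -b^2 + b*(-2*t - 11) - 6*t - 24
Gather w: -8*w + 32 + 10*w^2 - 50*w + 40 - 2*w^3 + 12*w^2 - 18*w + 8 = -2*w^3 + 22*w^2 - 76*w + 80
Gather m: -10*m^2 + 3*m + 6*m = -10*m^2 + 9*m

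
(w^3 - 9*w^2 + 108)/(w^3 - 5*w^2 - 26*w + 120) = (w^2 - 3*w - 18)/(w^2 + w - 20)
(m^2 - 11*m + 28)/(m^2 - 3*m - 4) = (m - 7)/(m + 1)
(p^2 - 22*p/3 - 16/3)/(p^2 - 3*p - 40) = (p + 2/3)/(p + 5)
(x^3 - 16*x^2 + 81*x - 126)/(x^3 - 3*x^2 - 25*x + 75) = (x^2 - 13*x + 42)/(x^2 - 25)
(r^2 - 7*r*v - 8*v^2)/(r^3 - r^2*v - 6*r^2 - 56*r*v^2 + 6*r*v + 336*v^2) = (r + v)/(r^2 + 7*r*v - 6*r - 42*v)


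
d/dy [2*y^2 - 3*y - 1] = 4*y - 3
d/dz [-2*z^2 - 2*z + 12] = -4*z - 2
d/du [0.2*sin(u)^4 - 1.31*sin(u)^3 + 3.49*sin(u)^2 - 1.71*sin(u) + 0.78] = (0.8*sin(u)^3 - 3.93*sin(u)^2 + 6.98*sin(u) - 1.71)*cos(u)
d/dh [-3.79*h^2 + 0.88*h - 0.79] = 0.88 - 7.58*h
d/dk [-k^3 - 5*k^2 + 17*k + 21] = -3*k^2 - 10*k + 17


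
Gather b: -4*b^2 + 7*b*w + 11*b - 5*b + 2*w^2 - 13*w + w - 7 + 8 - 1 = -4*b^2 + b*(7*w + 6) + 2*w^2 - 12*w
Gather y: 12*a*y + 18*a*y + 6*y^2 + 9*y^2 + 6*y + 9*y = 15*y^2 + y*(30*a + 15)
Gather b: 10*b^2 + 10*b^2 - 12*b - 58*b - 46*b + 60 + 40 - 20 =20*b^2 - 116*b + 80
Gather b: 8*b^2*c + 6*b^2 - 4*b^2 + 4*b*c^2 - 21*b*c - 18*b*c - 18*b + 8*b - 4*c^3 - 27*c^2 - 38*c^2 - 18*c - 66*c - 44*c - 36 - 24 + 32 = b^2*(8*c + 2) + b*(4*c^2 - 39*c - 10) - 4*c^3 - 65*c^2 - 128*c - 28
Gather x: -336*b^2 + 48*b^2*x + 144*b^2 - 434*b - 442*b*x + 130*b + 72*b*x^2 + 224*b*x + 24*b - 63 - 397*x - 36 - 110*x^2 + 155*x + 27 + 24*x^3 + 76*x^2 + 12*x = -192*b^2 - 280*b + 24*x^3 + x^2*(72*b - 34) + x*(48*b^2 - 218*b - 230) - 72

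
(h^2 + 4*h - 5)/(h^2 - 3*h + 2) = (h + 5)/(h - 2)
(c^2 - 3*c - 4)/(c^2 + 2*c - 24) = (c + 1)/(c + 6)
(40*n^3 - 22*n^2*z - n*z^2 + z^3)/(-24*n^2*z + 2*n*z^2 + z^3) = (-10*n^2 + 3*n*z + z^2)/(z*(6*n + z))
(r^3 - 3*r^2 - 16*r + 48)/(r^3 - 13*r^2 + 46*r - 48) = (r^2 - 16)/(r^2 - 10*r + 16)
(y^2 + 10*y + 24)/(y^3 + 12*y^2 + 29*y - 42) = (y + 4)/(y^2 + 6*y - 7)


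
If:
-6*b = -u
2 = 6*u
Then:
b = 1/18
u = 1/3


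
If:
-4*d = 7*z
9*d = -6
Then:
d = -2/3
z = 8/21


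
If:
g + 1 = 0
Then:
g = -1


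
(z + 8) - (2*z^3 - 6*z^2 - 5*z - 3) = -2*z^3 + 6*z^2 + 6*z + 11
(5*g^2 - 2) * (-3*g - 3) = -15*g^3 - 15*g^2 + 6*g + 6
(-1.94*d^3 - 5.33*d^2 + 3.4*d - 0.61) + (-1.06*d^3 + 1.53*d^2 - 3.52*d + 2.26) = -3.0*d^3 - 3.8*d^2 - 0.12*d + 1.65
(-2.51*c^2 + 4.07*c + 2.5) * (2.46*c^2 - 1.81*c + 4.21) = -6.1746*c^4 + 14.5553*c^3 - 11.7838*c^2 + 12.6097*c + 10.525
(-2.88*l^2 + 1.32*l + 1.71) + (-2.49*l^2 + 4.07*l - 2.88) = -5.37*l^2 + 5.39*l - 1.17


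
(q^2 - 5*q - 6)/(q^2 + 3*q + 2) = (q - 6)/(q + 2)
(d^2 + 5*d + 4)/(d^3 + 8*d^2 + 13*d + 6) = (d + 4)/(d^2 + 7*d + 6)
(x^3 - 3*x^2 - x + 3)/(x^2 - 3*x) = x - 1/x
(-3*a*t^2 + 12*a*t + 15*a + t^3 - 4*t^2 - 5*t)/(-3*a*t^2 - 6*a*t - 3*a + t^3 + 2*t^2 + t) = (t - 5)/(t + 1)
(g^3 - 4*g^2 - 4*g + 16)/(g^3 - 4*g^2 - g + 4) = (g^2 - 4)/(g^2 - 1)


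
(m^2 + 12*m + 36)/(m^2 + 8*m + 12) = (m + 6)/(m + 2)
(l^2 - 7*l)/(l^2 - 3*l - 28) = l/(l + 4)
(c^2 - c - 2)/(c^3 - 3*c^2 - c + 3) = (c - 2)/(c^2 - 4*c + 3)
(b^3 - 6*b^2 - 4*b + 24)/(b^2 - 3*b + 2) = (b^2 - 4*b - 12)/(b - 1)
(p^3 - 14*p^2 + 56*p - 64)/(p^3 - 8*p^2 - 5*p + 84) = (p^2 - 10*p + 16)/(p^2 - 4*p - 21)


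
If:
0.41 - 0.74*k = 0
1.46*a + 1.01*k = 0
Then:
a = -0.38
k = 0.55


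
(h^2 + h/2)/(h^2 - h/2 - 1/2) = h/(h - 1)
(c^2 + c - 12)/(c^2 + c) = (c^2 + c - 12)/(c*(c + 1))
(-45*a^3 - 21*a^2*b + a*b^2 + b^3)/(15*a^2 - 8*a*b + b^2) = (-9*a^2 - 6*a*b - b^2)/(3*a - b)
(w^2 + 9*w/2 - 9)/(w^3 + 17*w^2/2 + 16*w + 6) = (2*w - 3)/(2*w^2 + 5*w + 2)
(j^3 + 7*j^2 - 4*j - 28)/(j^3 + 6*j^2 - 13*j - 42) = (j - 2)/(j - 3)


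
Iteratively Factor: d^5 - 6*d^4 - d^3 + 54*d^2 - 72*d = (d - 4)*(d^4 - 2*d^3 - 9*d^2 + 18*d) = (d - 4)*(d - 3)*(d^3 + d^2 - 6*d) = d*(d - 4)*(d - 3)*(d^2 + d - 6) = d*(d - 4)*(d - 3)*(d + 3)*(d - 2)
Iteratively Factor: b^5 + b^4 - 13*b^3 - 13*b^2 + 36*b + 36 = (b - 2)*(b^4 + 3*b^3 - 7*b^2 - 27*b - 18) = (b - 2)*(b + 2)*(b^3 + b^2 - 9*b - 9) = (b - 2)*(b + 2)*(b + 3)*(b^2 - 2*b - 3) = (b - 3)*(b - 2)*(b + 2)*(b + 3)*(b + 1)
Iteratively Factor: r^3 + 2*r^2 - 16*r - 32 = (r - 4)*(r^2 + 6*r + 8) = (r - 4)*(r + 2)*(r + 4)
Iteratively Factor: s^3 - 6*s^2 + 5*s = (s - 5)*(s^2 - s) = (s - 5)*(s - 1)*(s)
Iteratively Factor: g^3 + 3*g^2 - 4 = (g + 2)*(g^2 + g - 2) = (g - 1)*(g + 2)*(g + 2)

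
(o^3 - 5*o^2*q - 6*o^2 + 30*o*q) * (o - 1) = o^4 - 5*o^3*q - 7*o^3 + 35*o^2*q + 6*o^2 - 30*o*q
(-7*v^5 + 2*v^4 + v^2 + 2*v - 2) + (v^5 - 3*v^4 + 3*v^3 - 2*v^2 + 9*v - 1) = -6*v^5 - v^4 + 3*v^3 - v^2 + 11*v - 3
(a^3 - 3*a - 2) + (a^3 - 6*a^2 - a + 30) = 2*a^3 - 6*a^2 - 4*a + 28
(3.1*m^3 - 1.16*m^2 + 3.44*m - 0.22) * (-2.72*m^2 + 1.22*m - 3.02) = -8.432*m^5 + 6.9372*m^4 - 20.134*m^3 + 8.2984*m^2 - 10.6572*m + 0.6644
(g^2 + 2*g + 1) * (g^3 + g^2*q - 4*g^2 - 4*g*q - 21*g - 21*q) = g^5 + g^4*q - 2*g^4 - 2*g^3*q - 28*g^3 - 28*g^2*q - 46*g^2 - 46*g*q - 21*g - 21*q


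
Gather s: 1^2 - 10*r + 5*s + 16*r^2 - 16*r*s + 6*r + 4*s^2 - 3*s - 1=16*r^2 - 4*r + 4*s^2 + s*(2 - 16*r)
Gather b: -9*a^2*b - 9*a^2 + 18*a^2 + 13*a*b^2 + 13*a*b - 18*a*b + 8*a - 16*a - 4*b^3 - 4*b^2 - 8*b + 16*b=9*a^2 - 8*a - 4*b^3 + b^2*(13*a - 4) + b*(-9*a^2 - 5*a + 8)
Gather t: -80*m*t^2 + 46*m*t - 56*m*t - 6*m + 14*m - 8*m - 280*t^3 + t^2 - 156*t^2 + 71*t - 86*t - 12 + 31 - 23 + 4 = -280*t^3 + t^2*(-80*m - 155) + t*(-10*m - 15)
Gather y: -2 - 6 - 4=-12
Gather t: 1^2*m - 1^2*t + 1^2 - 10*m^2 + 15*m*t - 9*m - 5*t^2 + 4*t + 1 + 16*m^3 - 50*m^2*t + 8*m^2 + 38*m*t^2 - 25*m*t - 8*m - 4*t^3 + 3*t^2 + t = 16*m^3 - 2*m^2 - 16*m - 4*t^3 + t^2*(38*m - 2) + t*(-50*m^2 - 10*m + 4) + 2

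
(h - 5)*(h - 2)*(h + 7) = h^3 - 39*h + 70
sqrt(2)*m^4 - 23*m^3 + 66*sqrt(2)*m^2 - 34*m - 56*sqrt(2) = (m - 7*sqrt(2))*(m - 4*sqrt(2))*(m - sqrt(2))*(sqrt(2)*m + 1)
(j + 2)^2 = j^2 + 4*j + 4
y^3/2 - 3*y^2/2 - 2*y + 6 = (y/2 + 1)*(y - 3)*(y - 2)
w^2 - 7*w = w*(w - 7)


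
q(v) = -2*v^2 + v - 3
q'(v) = 1 - 4*v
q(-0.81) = -5.12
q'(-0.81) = 4.24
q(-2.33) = -16.19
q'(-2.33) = 10.32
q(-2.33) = -16.19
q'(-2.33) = 10.32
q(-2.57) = -18.78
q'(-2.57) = 11.28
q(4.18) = -33.76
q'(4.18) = -15.72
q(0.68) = -3.24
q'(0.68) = -1.72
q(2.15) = -10.10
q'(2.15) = -7.60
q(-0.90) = -5.52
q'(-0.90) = 4.60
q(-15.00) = -468.00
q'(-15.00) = 61.00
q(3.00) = -18.00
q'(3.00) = -11.00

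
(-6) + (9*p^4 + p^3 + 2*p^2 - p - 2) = 9*p^4 + p^3 + 2*p^2 - p - 8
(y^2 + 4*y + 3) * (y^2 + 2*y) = y^4 + 6*y^3 + 11*y^2 + 6*y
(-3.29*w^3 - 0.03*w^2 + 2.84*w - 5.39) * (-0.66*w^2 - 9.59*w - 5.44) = 2.1714*w^5 + 31.5709*w^4 + 16.3109*w^3 - 23.515*w^2 + 36.2405*w + 29.3216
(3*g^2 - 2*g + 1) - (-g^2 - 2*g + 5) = 4*g^2 - 4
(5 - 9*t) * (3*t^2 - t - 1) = -27*t^3 + 24*t^2 + 4*t - 5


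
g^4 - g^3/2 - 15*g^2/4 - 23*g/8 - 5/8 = (g - 5/2)*(g + 1/2)^2*(g + 1)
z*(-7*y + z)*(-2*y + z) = 14*y^2*z - 9*y*z^2 + z^3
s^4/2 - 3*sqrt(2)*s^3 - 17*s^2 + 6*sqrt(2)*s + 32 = (s/2 + sqrt(2)/2)*(s - 8*sqrt(2))*(s - sqrt(2))*(s + 2*sqrt(2))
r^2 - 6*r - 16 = (r - 8)*(r + 2)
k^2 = k^2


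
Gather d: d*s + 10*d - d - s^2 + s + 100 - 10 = d*(s + 9) - s^2 + s + 90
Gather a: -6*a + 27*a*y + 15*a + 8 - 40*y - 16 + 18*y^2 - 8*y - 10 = a*(27*y + 9) + 18*y^2 - 48*y - 18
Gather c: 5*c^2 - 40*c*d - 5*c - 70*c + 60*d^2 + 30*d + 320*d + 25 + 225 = 5*c^2 + c*(-40*d - 75) + 60*d^2 + 350*d + 250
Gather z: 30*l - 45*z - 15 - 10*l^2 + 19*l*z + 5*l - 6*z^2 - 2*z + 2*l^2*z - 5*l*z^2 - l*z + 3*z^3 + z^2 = -10*l^2 + 35*l + 3*z^3 + z^2*(-5*l - 5) + z*(2*l^2 + 18*l - 47) - 15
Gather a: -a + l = -a + l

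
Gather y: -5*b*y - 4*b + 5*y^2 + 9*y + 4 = -4*b + 5*y^2 + y*(9 - 5*b) + 4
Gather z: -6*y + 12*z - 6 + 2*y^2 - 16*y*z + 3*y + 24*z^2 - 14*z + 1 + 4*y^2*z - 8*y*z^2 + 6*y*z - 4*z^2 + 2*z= 2*y^2 - 3*y + z^2*(20 - 8*y) + z*(4*y^2 - 10*y) - 5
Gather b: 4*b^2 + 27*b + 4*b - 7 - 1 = 4*b^2 + 31*b - 8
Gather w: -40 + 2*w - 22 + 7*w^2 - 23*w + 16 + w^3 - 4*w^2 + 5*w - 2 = w^3 + 3*w^2 - 16*w - 48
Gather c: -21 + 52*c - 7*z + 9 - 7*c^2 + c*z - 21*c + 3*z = -7*c^2 + c*(z + 31) - 4*z - 12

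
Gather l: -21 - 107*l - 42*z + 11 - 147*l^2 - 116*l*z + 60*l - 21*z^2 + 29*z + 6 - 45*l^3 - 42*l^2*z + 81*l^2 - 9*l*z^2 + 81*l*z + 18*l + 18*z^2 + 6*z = -45*l^3 + l^2*(-42*z - 66) + l*(-9*z^2 - 35*z - 29) - 3*z^2 - 7*z - 4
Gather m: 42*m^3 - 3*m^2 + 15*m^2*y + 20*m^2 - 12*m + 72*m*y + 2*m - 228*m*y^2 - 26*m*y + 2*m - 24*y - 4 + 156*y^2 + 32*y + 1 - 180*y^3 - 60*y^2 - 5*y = 42*m^3 + m^2*(15*y + 17) + m*(-228*y^2 + 46*y - 8) - 180*y^3 + 96*y^2 + 3*y - 3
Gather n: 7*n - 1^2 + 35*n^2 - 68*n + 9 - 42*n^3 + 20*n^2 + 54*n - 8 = -42*n^3 + 55*n^2 - 7*n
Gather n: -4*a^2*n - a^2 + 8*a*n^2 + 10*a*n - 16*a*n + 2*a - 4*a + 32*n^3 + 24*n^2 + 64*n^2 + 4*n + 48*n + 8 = -a^2 - 2*a + 32*n^3 + n^2*(8*a + 88) + n*(-4*a^2 - 6*a + 52) + 8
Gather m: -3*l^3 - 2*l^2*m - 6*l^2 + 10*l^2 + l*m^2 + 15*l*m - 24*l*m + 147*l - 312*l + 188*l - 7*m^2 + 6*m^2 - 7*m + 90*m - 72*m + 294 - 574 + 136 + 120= -3*l^3 + 4*l^2 + 23*l + m^2*(l - 1) + m*(-2*l^2 - 9*l + 11) - 24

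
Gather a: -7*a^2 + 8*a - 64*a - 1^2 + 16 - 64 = -7*a^2 - 56*a - 49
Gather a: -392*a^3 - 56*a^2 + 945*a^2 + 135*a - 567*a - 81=-392*a^3 + 889*a^2 - 432*a - 81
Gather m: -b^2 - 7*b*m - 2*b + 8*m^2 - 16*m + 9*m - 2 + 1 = -b^2 - 2*b + 8*m^2 + m*(-7*b - 7) - 1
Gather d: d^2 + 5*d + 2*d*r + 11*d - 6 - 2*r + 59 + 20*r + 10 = d^2 + d*(2*r + 16) + 18*r + 63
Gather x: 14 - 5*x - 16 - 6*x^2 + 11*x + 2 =-6*x^2 + 6*x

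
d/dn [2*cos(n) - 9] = -2*sin(n)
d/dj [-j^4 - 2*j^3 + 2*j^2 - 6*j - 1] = -4*j^3 - 6*j^2 + 4*j - 6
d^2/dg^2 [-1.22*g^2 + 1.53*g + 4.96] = -2.44000000000000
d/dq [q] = 1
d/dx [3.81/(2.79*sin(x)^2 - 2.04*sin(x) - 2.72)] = (7.7724 - 21.2598*sin(x))*cos(x)/(-2.79*sin(x)^2 + 2.04*sin(x) + 2.72)^2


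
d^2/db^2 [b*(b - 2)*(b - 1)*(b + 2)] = 12*b^2 - 6*b - 8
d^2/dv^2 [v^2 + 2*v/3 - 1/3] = 2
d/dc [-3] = 0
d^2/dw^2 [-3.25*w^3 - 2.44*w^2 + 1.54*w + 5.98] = -19.5*w - 4.88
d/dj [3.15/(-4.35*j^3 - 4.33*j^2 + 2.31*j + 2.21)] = (41.1075*j^2 + 27.279*j - 7.2765)/(4.35*j^3 + 4.33*j^2 - 2.31*j - 2.21)^2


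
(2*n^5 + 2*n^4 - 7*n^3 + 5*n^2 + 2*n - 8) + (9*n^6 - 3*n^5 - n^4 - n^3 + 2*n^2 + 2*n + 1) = 9*n^6 - n^5 + n^4 - 8*n^3 + 7*n^2 + 4*n - 7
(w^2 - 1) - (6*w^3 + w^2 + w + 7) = -6*w^3 - w - 8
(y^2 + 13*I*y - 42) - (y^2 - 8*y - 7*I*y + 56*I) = 8*y + 20*I*y - 42 - 56*I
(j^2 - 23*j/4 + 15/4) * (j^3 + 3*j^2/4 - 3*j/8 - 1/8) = j^5 - 5*j^4 - 15*j^3/16 + 155*j^2/32 - 11*j/16 - 15/32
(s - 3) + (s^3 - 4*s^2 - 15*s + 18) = s^3 - 4*s^2 - 14*s + 15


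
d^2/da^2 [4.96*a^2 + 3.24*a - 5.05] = 9.92000000000000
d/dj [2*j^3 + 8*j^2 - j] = 6*j^2 + 16*j - 1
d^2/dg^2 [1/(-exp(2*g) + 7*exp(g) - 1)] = (-2*(2*exp(g) - 7)^2*exp(g) + (4*exp(g) - 7)*(exp(2*g) - 7*exp(g) + 1))*exp(g)/(exp(2*g) - 7*exp(g) + 1)^3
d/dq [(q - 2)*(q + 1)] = 2*q - 1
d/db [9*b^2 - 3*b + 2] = 18*b - 3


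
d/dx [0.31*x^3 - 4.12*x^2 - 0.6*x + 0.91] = 0.93*x^2 - 8.24*x - 0.6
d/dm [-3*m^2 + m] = 1 - 6*m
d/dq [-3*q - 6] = -3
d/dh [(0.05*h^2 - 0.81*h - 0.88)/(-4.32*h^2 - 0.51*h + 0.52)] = (-3.5247*h^2 - 7.5512*h - 0.87)/(18.6624*h^4 + 4.4064*h^3 - 4.2327*h^2 - 0.5304*h + 0.2704)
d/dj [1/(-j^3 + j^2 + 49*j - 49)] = (3*j^2 - 2*j - 49)/(j^3 - j^2 - 49*j + 49)^2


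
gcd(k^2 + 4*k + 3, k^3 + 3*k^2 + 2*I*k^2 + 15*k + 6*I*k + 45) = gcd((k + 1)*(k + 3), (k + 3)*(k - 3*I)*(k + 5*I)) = k + 3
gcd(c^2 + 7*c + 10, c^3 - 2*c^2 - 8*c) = c + 2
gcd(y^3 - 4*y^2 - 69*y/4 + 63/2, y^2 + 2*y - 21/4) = y^2 + 2*y - 21/4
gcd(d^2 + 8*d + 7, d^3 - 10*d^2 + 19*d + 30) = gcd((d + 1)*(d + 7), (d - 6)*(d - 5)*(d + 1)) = d + 1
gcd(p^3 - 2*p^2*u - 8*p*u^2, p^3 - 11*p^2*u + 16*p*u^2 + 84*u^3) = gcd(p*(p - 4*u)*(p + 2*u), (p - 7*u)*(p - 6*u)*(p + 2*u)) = p + 2*u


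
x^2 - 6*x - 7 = (x - 7)*(x + 1)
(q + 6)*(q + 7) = q^2 + 13*q + 42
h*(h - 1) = h^2 - h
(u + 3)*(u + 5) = u^2 + 8*u + 15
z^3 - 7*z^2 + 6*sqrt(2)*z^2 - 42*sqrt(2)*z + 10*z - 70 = (z - 7)*(z + sqrt(2))*(z + 5*sqrt(2))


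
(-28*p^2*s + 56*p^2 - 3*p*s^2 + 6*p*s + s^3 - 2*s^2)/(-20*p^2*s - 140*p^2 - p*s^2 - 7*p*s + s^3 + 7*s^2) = (7*p*s - 14*p - s^2 + 2*s)/(5*p*s + 35*p - s^2 - 7*s)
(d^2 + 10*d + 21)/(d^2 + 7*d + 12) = (d + 7)/(d + 4)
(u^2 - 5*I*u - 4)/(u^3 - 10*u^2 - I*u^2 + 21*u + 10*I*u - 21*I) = (u - 4*I)/(u^2 - 10*u + 21)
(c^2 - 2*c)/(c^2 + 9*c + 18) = c*(c - 2)/(c^2 + 9*c + 18)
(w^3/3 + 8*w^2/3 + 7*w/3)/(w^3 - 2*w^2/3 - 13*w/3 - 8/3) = w*(w + 7)/(3*w^2 - 5*w - 8)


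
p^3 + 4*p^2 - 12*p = p*(p - 2)*(p + 6)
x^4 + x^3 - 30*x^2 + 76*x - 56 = (x - 2)^3*(x + 7)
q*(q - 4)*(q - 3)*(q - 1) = q^4 - 8*q^3 + 19*q^2 - 12*q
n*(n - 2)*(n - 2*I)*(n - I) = n^4 - 2*n^3 - 3*I*n^3 - 2*n^2 + 6*I*n^2 + 4*n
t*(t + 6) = t^2 + 6*t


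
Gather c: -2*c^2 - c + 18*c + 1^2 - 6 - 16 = -2*c^2 + 17*c - 21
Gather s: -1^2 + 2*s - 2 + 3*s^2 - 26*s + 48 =3*s^2 - 24*s + 45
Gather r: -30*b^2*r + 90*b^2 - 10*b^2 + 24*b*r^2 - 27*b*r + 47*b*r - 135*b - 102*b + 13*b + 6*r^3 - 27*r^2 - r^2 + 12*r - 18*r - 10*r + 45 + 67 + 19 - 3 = 80*b^2 - 224*b + 6*r^3 + r^2*(24*b - 28) + r*(-30*b^2 + 20*b - 16) + 128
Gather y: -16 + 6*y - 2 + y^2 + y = y^2 + 7*y - 18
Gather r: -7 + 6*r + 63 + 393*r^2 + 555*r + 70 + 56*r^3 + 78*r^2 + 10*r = 56*r^3 + 471*r^2 + 571*r + 126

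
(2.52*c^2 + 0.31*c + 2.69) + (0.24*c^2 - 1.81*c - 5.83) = 2.76*c^2 - 1.5*c - 3.14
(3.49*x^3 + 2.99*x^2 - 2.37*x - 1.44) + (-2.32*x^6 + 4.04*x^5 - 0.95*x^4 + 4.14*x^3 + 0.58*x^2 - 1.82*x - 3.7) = -2.32*x^6 + 4.04*x^5 - 0.95*x^4 + 7.63*x^3 + 3.57*x^2 - 4.19*x - 5.14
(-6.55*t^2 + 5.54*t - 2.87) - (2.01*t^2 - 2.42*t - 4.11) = -8.56*t^2 + 7.96*t + 1.24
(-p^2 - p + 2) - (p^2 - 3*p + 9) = -2*p^2 + 2*p - 7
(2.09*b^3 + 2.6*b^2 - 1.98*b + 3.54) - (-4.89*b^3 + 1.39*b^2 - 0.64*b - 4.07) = 6.98*b^3 + 1.21*b^2 - 1.34*b + 7.61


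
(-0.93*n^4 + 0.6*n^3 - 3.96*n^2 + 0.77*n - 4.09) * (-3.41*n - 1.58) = 3.1713*n^5 - 0.5766*n^4 + 12.5556*n^3 + 3.6311*n^2 + 12.7303*n + 6.4622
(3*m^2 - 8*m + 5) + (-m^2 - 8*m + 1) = 2*m^2 - 16*m + 6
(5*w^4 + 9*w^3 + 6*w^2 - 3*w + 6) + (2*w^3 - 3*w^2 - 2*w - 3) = 5*w^4 + 11*w^3 + 3*w^2 - 5*w + 3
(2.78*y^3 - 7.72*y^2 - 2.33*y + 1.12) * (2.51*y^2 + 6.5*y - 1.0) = 6.9778*y^5 - 1.3072*y^4 - 58.8083*y^3 - 4.6138*y^2 + 9.61*y - 1.12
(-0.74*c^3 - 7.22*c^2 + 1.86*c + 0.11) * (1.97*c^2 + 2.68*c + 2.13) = -1.4578*c^5 - 16.2066*c^4 - 17.2616*c^3 - 10.1771*c^2 + 4.2566*c + 0.2343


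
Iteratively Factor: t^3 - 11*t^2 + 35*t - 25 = (t - 1)*(t^2 - 10*t + 25) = (t - 5)*(t - 1)*(t - 5)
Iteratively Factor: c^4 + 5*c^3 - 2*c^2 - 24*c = (c + 3)*(c^3 + 2*c^2 - 8*c) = c*(c + 3)*(c^2 + 2*c - 8) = c*(c + 3)*(c + 4)*(c - 2)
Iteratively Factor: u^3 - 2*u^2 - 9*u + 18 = (u - 2)*(u^2 - 9) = (u - 2)*(u + 3)*(u - 3)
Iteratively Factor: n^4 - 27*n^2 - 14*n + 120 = (n - 2)*(n^3 + 2*n^2 - 23*n - 60) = (n - 2)*(n + 4)*(n^2 - 2*n - 15) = (n - 5)*(n - 2)*(n + 4)*(n + 3)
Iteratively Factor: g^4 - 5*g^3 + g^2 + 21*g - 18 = (g - 3)*(g^3 - 2*g^2 - 5*g + 6) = (g - 3)*(g + 2)*(g^2 - 4*g + 3) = (g - 3)^2*(g + 2)*(g - 1)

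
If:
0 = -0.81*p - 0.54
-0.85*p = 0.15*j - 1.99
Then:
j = 17.04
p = -0.67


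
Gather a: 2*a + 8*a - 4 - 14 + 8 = 10*a - 10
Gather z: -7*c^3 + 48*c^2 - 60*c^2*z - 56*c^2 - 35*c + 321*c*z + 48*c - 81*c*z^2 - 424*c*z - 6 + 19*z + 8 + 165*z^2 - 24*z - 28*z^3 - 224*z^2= -7*c^3 - 8*c^2 + 13*c - 28*z^3 + z^2*(-81*c - 59) + z*(-60*c^2 - 103*c - 5) + 2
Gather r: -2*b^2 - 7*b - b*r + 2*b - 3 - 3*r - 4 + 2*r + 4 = -2*b^2 - 5*b + r*(-b - 1) - 3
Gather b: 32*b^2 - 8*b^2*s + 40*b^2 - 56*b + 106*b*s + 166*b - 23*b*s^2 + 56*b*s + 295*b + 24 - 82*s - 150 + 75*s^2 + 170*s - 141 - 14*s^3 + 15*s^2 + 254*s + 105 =b^2*(72 - 8*s) + b*(-23*s^2 + 162*s + 405) - 14*s^3 + 90*s^2 + 342*s - 162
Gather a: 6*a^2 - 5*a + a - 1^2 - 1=6*a^2 - 4*a - 2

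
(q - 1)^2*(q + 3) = q^3 + q^2 - 5*q + 3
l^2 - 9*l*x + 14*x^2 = (l - 7*x)*(l - 2*x)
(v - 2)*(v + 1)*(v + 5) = v^3 + 4*v^2 - 7*v - 10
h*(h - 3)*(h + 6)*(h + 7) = h^4 + 10*h^3 + 3*h^2 - 126*h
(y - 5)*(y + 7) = y^2 + 2*y - 35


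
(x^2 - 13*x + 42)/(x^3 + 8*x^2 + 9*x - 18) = (x^2 - 13*x + 42)/(x^3 + 8*x^2 + 9*x - 18)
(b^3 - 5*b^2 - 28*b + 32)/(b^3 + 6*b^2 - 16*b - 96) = (b^2 - 9*b + 8)/(b^2 + 2*b - 24)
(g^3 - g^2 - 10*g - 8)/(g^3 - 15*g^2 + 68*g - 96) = (g^2 + 3*g + 2)/(g^2 - 11*g + 24)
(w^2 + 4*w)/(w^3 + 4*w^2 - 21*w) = (w + 4)/(w^2 + 4*w - 21)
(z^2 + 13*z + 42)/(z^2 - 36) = (z + 7)/(z - 6)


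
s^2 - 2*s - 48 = (s - 8)*(s + 6)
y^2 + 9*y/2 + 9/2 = (y + 3/2)*(y + 3)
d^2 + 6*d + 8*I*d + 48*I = (d + 6)*(d + 8*I)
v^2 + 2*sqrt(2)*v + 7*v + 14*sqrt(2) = (v + 7)*(v + 2*sqrt(2))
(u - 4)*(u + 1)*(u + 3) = u^3 - 13*u - 12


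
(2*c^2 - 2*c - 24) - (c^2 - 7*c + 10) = c^2 + 5*c - 34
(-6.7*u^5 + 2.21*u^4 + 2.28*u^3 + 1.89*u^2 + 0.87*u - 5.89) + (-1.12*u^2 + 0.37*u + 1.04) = -6.7*u^5 + 2.21*u^4 + 2.28*u^3 + 0.77*u^2 + 1.24*u - 4.85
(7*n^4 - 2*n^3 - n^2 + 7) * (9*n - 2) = 63*n^5 - 32*n^4 - 5*n^3 + 2*n^2 + 63*n - 14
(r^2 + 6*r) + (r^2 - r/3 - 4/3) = 2*r^2 + 17*r/3 - 4/3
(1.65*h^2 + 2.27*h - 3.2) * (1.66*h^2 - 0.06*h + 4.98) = 2.739*h^4 + 3.6692*h^3 + 2.7688*h^2 + 11.4966*h - 15.936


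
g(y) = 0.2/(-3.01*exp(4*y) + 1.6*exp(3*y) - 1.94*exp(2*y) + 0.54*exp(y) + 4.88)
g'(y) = 0.2*(12.04*exp(4*y) - 4.8*exp(3*y) + 3.88*exp(2*y) - 0.54*exp(y))/(-3.01*exp(4*y) + 1.6*exp(3*y) - 1.94*exp(2*y) + 0.54*exp(y) + 4.88)^2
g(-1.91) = 0.04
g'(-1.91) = -0.00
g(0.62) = -0.01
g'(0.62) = 0.04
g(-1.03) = 0.04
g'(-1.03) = 0.00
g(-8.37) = 0.04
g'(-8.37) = -0.00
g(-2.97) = 0.04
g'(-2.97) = -0.00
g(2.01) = -0.00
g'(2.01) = 0.00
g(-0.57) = 0.04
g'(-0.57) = 0.01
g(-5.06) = 0.04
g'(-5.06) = -0.00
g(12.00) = 0.00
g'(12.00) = 0.00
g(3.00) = 0.00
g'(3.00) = 0.00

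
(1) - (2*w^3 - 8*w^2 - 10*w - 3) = -2*w^3 + 8*w^2 + 10*w + 4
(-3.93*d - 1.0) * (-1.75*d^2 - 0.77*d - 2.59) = 6.8775*d^3 + 4.7761*d^2 + 10.9487*d + 2.59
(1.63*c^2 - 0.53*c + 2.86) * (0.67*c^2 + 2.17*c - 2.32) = 1.0921*c^4 + 3.182*c^3 - 3.0155*c^2 + 7.4358*c - 6.6352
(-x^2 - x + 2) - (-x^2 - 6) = 8 - x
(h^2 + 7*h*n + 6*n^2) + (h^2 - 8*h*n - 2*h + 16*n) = 2*h^2 - h*n - 2*h + 6*n^2 + 16*n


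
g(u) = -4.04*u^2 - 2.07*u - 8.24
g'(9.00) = -74.79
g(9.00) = -354.11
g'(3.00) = -26.31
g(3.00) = -50.81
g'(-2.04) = 14.41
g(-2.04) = -20.83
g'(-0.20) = -0.45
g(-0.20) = -7.99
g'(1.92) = -17.58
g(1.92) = -27.11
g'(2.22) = -20.01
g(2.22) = -32.75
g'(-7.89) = 61.68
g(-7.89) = -243.41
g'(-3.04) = 22.49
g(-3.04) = -39.28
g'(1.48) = -14.03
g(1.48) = -20.15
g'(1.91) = -17.50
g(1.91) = -26.93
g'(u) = -8.08*u - 2.07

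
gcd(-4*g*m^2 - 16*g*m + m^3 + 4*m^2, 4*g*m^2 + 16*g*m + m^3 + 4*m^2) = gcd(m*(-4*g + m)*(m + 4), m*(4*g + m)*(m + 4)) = m^2 + 4*m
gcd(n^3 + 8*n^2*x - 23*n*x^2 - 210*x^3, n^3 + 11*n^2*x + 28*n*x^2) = n + 7*x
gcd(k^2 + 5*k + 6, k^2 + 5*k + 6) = k^2 + 5*k + 6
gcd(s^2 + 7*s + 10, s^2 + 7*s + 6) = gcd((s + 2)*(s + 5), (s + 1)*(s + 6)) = 1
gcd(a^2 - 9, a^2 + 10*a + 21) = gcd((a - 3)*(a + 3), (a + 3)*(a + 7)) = a + 3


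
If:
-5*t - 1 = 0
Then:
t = -1/5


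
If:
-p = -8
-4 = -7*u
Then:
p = 8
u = 4/7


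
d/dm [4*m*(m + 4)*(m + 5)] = 12*m^2 + 72*m + 80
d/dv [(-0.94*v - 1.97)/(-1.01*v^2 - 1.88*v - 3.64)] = (0.9494*v^2 + 1.7672*v - (0.94*v + 1.97)*(2.02*v + 1.88) + 3.4216)/(1.01*v^2 + 1.88*v + 3.64)^2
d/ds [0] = 0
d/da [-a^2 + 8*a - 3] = 8 - 2*a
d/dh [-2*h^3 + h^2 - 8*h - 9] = -6*h^2 + 2*h - 8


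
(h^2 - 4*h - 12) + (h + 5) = h^2 - 3*h - 7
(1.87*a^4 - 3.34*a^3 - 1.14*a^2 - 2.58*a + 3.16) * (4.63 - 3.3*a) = -6.171*a^5 + 19.6801*a^4 - 11.7022*a^3 + 3.2358*a^2 - 22.3734*a + 14.6308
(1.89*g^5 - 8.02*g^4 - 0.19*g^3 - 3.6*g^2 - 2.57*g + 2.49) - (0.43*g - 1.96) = 1.89*g^5 - 8.02*g^4 - 0.19*g^3 - 3.6*g^2 - 3.0*g + 4.45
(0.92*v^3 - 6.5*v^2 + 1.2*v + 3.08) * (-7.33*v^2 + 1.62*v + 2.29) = -6.7436*v^5 + 49.1354*v^4 - 17.2192*v^3 - 35.5174*v^2 + 7.7376*v + 7.0532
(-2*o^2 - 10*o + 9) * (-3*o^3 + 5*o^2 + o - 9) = 6*o^5 + 20*o^4 - 79*o^3 + 53*o^2 + 99*o - 81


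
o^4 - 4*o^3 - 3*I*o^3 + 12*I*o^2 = o^2*(o - 4)*(o - 3*I)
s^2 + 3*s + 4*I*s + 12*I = (s + 3)*(s + 4*I)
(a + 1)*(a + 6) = a^2 + 7*a + 6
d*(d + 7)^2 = d^3 + 14*d^2 + 49*d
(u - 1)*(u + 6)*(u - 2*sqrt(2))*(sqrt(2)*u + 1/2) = sqrt(2)*u^4 - 7*u^3/2 + 5*sqrt(2)*u^3 - 35*u^2/2 - 7*sqrt(2)*u^2 - 5*sqrt(2)*u + 21*u + 6*sqrt(2)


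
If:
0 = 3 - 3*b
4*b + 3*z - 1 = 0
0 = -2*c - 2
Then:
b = 1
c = -1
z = -1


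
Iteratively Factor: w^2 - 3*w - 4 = (w - 4)*(w + 1)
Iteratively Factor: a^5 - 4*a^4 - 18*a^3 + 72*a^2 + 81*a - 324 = (a - 4)*(a^4 - 18*a^2 + 81) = (a - 4)*(a - 3)*(a^3 + 3*a^2 - 9*a - 27) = (a - 4)*(a - 3)*(a + 3)*(a^2 - 9) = (a - 4)*(a - 3)^2*(a + 3)*(a + 3)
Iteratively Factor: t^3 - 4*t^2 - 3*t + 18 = (t - 3)*(t^2 - t - 6) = (t - 3)^2*(t + 2)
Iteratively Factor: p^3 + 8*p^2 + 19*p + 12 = (p + 4)*(p^2 + 4*p + 3) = (p + 1)*(p + 4)*(p + 3)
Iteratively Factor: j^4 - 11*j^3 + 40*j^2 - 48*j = (j)*(j^3 - 11*j^2 + 40*j - 48) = j*(j - 4)*(j^2 - 7*j + 12) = j*(j - 4)*(j - 3)*(j - 4)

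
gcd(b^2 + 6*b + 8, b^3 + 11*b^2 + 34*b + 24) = b + 4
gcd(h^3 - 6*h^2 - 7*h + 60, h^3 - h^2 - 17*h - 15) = h^2 - 2*h - 15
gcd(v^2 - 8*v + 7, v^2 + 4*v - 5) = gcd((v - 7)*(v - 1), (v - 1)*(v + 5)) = v - 1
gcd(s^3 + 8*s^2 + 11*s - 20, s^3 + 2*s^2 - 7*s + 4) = s^2 + 3*s - 4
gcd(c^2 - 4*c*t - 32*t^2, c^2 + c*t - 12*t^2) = c + 4*t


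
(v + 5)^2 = v^2 + 10*v + 25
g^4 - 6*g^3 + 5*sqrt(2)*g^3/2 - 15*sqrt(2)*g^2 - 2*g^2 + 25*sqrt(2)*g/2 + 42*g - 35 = (g - 5)*(g - 1)*(g - sqrt(2))*(g + 7*sqrt(2)/2)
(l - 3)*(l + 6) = l^2 + 3*l - 18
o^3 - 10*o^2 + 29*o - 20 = (o - 5)*(o - 4)*(o - 1)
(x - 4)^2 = x^2 - 8*x + 16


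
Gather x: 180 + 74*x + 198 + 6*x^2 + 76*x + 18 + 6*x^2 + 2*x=12*x^2 + 152*x + 396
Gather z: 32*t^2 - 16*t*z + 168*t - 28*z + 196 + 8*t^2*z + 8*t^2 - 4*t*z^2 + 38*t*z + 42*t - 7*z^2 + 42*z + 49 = 40*t^2 + 210*t + z^2*(-4*t - 7) + z*(8*t^2 + 22*t + 14) + 245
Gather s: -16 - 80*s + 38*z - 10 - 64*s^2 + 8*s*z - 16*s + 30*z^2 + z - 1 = -64*s^2 + s*(8*z - 96) + 30*z^2 + 39*z - 27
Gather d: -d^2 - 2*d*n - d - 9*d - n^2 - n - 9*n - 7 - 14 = -d^2 + d*(-2*n - 10) - n^2 - 10*n - 21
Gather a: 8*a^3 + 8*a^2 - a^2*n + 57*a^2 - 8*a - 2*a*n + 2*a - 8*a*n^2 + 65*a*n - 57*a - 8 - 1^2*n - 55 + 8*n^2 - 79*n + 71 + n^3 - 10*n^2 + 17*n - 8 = 8*a^3 + a^2*(65 - n) + a*(-8*n^2 + 63*n - 63) + n^3 - 2*n^2 - 63*n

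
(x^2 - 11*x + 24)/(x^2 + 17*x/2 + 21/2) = 2*(x^2 - 11*x + 24)/(2*x^2 + 17*x + 21)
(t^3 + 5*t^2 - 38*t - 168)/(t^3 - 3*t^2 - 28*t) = (t^2 + t - 42)/(t*(t - 7))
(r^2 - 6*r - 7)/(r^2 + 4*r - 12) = (r^2 - 6*r - 7)/(r^2 + 4*r - 12)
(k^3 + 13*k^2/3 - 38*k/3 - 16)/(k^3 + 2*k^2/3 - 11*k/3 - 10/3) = (3*k^2 + 10*k - 48)/(3*k^2 - k - 10)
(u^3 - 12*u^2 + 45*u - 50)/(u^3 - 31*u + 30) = (u^2 - 7*u + 10)/(u^2 + 5*u - 6)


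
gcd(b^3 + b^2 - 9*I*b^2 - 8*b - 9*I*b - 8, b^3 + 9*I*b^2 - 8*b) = 1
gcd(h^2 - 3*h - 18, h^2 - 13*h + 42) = h - 6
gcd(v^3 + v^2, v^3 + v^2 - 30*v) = v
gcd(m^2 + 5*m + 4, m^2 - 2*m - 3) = m + 1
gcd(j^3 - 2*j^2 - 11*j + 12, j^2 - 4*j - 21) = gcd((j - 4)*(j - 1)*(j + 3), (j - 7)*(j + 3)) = j + 3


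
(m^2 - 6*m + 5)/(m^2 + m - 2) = (m - 5)/(m + 2)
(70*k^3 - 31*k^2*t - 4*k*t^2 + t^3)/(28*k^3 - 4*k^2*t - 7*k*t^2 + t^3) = (5*k + t)/(2*k + t)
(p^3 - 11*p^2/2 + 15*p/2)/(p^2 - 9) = p*(2*p - 5)/(2*(p + 3))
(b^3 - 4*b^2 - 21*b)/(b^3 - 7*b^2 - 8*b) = (-b^2 + 4*b + 21)/(-b^2 + 7*b + 8)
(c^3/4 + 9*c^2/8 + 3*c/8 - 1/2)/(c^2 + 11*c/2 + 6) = (2*c^2 + c - 1)/(4*(2*c + 3))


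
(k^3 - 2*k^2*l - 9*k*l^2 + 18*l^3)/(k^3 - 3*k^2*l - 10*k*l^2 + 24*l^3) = (k - 3*l)/(k - 4*l)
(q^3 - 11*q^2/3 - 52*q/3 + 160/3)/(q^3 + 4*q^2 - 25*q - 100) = (q - 8/3)/(q + 5)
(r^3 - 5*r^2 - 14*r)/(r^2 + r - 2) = r*(r - 7)/(r - 1)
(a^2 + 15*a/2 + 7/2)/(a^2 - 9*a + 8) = (2*a^2 + 15*a + 7)/(2*(a^2 - 9*a + 8))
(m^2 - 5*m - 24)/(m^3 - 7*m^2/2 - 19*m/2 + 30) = 2*(m - 8)/(2*m^2 - 13*m + 20)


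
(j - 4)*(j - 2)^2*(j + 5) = j^4 - 3*j^3 - 20*j^2 + 84*j - 80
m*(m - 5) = m^2 - 5*m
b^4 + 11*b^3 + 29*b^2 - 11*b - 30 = (b - 1)*(b + 1)*(b + 5)*(b + 6)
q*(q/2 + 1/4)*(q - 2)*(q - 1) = q^4/2 - 5*q^3/4 + q^2/4 + q/2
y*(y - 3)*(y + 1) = y^3 - 2*y^2 - 3*y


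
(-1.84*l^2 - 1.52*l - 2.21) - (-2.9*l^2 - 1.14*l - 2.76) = 1.06*l^2 - 0.38*l + 0.55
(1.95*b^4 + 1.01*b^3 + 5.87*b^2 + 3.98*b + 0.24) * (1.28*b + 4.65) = 2.496*b^5 + 10.3603*b^4 + 12.2101*b^3 + 32.3899*b^2 + 18.8142*b + 1.116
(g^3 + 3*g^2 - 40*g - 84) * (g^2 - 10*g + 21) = g^5 - 7*g^4 - 49*g^3 + 379*g^2 - 1764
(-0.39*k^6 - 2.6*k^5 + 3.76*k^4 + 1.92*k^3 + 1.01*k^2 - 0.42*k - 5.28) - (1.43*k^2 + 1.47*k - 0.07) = -0.39*k^6 - 2.6*k^5 + 3.76*k^4 + 1.92*k^3 - 0.42*k^2 - 1.89*k - 5.21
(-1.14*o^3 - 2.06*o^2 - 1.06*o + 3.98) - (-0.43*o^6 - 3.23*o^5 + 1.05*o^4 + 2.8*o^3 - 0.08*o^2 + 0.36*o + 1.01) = 0.43*o^6 + 3.23*o^5 - 1.05*o^4 - 3.94*o^3 - 1.98*o^2 - 1.42*o + 2.97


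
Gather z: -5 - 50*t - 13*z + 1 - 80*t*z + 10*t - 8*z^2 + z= -40*t - 8*z^2 + z*(-80*t - 12) - 4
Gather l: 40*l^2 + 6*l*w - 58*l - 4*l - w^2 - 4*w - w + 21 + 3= 40*l^2 + l*(6*w - 62) - w^2 - 5*w + 24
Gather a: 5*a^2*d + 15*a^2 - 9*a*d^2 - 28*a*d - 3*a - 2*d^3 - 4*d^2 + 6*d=a^2*(5*d + 15) + a*(-9*d^2 - 28*d - 3) - 2*d^3 - 4*d^2 + 6*d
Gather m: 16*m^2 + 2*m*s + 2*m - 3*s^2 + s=16*m^2 + m*(2*s + 2) - 3*s^2 + s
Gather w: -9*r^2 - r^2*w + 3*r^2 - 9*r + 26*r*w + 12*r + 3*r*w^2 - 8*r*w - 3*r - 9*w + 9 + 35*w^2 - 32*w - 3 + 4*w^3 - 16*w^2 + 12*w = -6*r^2 + 4*w^3 + w^2*(3*r + 19) + w*(-r^2 + 18*r - 29) + 6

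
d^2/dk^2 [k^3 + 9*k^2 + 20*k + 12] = 6*k + 18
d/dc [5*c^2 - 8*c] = 10*c - 8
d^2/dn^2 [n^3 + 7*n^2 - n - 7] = 6*n + 14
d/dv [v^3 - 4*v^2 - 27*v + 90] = 3*v^2 - 8*v - 27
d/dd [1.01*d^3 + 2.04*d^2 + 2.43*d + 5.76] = 3.03*d^2 + 4.08*d + 2.43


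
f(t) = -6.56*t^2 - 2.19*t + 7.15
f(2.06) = -25.20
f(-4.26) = -102.57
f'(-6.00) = 76.53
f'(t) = -13.12*t - 2.19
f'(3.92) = -53.62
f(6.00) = -242.15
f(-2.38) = -24.80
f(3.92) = -102.24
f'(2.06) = -29.22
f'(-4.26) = 53.70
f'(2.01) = -28.56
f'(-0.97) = 10.54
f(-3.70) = -74.55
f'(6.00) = -80.91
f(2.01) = -23.75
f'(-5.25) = 66.69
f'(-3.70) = 46.35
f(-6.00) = -215.87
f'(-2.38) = 29.04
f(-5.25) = -162.16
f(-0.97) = 3.10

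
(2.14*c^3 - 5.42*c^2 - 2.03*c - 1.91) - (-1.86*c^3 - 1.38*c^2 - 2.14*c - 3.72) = 4.0*c^3 - 4.04*c^2 + 0.11*c + 1.81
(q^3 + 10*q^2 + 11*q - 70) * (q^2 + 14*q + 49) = q^5 + 24*q^4 + 200*q^3 + 574*q^2 - 441*q - 3430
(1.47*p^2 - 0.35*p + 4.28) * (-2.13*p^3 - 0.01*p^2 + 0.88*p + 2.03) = -3.1311*p^5 + 0.7308*p^4 - 7.8193*p^3 + 2.6333*p^2 + 3.0559*p + 8.6884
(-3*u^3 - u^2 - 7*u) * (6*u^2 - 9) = -18*u^5 - 6*u^4 - 15*u^3 + 9*u^2 + 63*u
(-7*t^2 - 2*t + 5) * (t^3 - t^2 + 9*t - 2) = -7*t^5 + 5*t^4 - 56*t^3 - 9*t^2 + 49*t - 10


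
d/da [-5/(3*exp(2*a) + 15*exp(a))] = 5*(2*exp(a) + 5)*exp(-a)/(3*(exp(a) + 5)^2)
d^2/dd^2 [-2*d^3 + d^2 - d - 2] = 2 - 12*d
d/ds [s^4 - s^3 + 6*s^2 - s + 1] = 4*s^3 - 3*s^2 + 12*s - 1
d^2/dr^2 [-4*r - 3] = 0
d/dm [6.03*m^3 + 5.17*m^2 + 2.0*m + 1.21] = 18.09*m^2 + 10.34*m + 2.0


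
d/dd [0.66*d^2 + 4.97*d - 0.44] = 1.32*d + 4.97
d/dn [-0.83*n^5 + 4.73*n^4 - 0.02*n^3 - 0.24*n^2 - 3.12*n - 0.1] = -4.15*n^4 + 18.92*n^3 - 0.06*n^2 - 0.48*n - 3.12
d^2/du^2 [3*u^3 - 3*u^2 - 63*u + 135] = 18*u - 6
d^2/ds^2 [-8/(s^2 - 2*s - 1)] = 16*(-s^2 + 2*s + 4*(s - 1)^2 + 1)/(-s^2 + 2*s + 1)^3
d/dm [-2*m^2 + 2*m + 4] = 2 - 4*m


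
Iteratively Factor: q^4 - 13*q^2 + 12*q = (q - 3)*(q^3 + 3*q^2 - 4*q) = (q - 3)*(q + 4)*(q^2 - q) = q*(q - 3)*(q + 4)*(q - 1)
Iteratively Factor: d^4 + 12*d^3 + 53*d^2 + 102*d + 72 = (d + 3)*(d^3 + 9*d^2 + 26*d + 24) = (d + 3)*(d + 4)*(d^2 + 5*d + 6) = (d + 3)^2*(d + 4)*(d + 2)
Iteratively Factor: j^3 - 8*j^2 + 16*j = (j)*(j^2 - 8*j + 16) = j*(j - 4)*(j - 4)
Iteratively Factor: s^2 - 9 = (s - 3)*(s + 3)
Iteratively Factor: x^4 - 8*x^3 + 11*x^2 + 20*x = (x + 1)*(x^3 - 9*x^2 + 20*x) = (x - 4)*(x + 1)*(x^2 - 5*x) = x*(x - 4)*(x + 1)*(x - 5)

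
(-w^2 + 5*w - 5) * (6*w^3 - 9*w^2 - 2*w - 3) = -6*w^5 + 39*w^4 - 73*w^3 + 38*w^2 - 5*w + 15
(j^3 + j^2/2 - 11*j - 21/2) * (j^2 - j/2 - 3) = j^5 - 57*j^3/4 - 13*j^2/2 + 153*j/4 + 63/2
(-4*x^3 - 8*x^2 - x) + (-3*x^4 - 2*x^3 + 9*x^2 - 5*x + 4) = -3*x^4 - 6*x^3 + x^2 - 6*x + 4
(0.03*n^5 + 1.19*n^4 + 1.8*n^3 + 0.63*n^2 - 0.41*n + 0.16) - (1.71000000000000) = 0.03*n^5 + 1.19*n^4 + 1.8*n^3 + 0.63*n^2 - 0.41*n - 1.55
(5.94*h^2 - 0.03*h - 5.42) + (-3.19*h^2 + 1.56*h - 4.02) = 2.75*h^2 + 1.53*h - 9.44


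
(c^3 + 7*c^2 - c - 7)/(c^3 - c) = (c + 7)/c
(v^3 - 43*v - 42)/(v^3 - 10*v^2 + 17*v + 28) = (v + 6)/(v - 4)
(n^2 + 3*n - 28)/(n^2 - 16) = (n + 7)/(n + 4)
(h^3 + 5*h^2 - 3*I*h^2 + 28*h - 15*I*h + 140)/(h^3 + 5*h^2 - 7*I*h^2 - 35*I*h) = (h + 4*I)/h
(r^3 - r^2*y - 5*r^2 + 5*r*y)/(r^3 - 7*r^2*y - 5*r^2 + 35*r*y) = (-r + y)/(-r + 7*y)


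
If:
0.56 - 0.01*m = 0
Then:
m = 56.00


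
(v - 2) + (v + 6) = 2*v + 4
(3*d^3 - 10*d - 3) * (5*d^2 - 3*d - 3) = 15*d^5 - 9*d^4 - 59*d^3 + 15*d^2 + 39*d + 9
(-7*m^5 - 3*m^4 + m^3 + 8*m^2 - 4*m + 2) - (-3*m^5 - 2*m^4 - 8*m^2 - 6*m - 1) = -4*m^5 - m^4 + m^3 + 16*m^2 + 2*m + 3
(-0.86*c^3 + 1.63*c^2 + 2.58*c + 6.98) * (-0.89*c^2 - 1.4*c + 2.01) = 0.7654*c^5 - 0.2467*c^4 - 6.3068*c^3 - 6.5479*c^2 - 4.5862*c + 14.0298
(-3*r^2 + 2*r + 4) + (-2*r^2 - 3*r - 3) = -5*r^2 - r + 1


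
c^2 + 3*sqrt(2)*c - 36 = (c - 3*sqrt(2))*(c + 6*sqrt(2))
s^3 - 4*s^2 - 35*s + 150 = (s - 5)^2*(s + 6)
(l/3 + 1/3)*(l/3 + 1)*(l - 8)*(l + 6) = l^4/9 + 2*l^3/9 - 53*l^2/9 - 22*l - 16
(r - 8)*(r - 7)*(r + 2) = r^3 - 13*r^2 + 26*r + 112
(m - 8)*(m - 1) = m^2 - 9*m + 8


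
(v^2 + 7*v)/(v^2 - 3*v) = (v + 7)/(v - 3)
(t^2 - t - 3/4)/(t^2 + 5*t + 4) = (t^2 - t - 3/4)/(t^2 + 5*t + 4)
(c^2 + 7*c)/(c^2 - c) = (c + 7)/(c - 1)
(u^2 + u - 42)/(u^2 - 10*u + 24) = (u + 7)/(u - 4)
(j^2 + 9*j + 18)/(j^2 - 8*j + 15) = (j^2 + 9*j + 18)/(j^2 - 8*j + 15)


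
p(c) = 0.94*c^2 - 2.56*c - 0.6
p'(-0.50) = -3.50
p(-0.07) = -0.42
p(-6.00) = 48.60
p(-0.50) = 0.92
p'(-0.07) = -2.69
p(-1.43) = 4.98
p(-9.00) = 98.58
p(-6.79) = 60.12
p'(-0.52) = -3.54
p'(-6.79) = -15.33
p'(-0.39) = -3.29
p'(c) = 1.88*c - 2.56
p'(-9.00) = -19.48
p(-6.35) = 53.56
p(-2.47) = 11.46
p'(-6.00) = -13.84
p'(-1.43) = -5.25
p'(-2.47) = -7.20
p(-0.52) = 0.99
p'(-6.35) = -14.50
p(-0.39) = 0.54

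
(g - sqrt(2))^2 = g^2 - 2*sqrt(2)*g + 2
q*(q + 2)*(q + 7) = q^3 + 9*q^2 + 14*q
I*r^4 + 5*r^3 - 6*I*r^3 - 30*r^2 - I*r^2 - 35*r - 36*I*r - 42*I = (r - 7)*(r - 6*I)*(r + I)*(I*r + I)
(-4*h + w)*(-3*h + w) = 12*h^2 - 7*h*w + w^2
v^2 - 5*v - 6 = (v - 6)*(v + 1)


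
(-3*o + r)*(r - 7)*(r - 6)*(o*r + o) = -3*o^2*r^3 + 36*o^2*r^2 - 87*o^2*r - 126*o^2 + o*r^4 - 12*o*r^3 + 29*o*r^2 + 42*o*r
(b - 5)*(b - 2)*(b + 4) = b^3 - 3*b^2 - 18*b + 40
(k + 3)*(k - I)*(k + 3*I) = k^3 + 3*k^2 + 2*I*k^2 + 3*k + 6*I*k + 9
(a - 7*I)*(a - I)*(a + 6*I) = a^3 - 2*I*a^2 + 41*a - 42*I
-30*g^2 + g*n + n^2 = (-5*g + n)*(6*g + n)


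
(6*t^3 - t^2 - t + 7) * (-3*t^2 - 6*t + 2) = -18*t^5 - 33*t^4 + 21*t^3 - 17*t^2 - 44*t + 14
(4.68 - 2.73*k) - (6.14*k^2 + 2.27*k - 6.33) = -6.14*k^2 - 5.0*k + 11.01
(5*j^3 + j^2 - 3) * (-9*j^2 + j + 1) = -45*j^5 - 4*j^4 + 6*j^3 + 28*j^2 - 3*j - 3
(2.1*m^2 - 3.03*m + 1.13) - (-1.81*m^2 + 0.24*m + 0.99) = 3.91*m^2 - 3.27*m + 0.14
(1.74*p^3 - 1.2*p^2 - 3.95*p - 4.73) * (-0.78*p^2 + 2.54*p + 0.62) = -1.3572*p^5 + 5.3556*p^4 + 1.1118*p^3 - 7.0876*p^2 - 14.4632*p - 2.9326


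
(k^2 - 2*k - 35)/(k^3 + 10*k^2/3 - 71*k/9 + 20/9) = 9*(k - 7)/(9*k^2 - 15*k + 4)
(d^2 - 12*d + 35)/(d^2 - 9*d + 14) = (d - 5)/(d - 2)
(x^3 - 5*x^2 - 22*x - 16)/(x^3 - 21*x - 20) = (x^2 - 6*x - 16)/(x^2 - x - 20)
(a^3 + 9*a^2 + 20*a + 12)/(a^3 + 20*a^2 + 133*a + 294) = (a^2 + 3*a + 2)/(a^2 + 14*a + 49)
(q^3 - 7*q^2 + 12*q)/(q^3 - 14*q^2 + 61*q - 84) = q/(q - 7)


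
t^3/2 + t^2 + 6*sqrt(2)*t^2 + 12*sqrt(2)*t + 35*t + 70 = (t/2 + 1)*(t + 5*sqrt(2))*(t + 7*sqrt(2))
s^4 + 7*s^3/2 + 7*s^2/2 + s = s*(s + 1/2)*(s + 1)*(s + 2)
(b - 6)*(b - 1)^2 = b^3 - 8*b^2 + 13*b - 6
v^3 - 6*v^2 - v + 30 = (v - 5)*(v - 3)*(v + 2)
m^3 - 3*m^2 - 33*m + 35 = (m - 7)*(m - 1)*(m + 5)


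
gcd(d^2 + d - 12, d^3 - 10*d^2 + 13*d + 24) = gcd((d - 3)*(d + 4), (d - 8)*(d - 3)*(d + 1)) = d - 3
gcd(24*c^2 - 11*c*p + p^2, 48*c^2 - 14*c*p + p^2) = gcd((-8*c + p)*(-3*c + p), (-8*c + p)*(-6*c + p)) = -8*c + p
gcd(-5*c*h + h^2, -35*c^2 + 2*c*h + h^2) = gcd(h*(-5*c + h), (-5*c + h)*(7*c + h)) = 5*c - h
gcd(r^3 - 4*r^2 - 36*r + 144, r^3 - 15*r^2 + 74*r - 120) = r^2 - 10*r + 24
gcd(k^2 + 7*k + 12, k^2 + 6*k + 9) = k + 3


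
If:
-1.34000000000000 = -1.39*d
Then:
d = 0.96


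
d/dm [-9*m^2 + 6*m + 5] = 6 - 18*m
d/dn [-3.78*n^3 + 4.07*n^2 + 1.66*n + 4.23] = -11.34*n^2 + 8.14*n + 1.66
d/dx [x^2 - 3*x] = 2*x - 3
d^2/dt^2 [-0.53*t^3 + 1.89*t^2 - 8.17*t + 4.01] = 3.78 - 3.18*t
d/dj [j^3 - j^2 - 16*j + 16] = 3*j^2 - 2*j - 16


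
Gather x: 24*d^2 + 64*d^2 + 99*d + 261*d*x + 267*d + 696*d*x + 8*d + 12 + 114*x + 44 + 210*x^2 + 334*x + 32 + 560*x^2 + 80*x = 88*d^2 + 374*d + 770*x^2 + x*(957*d + 528) + 88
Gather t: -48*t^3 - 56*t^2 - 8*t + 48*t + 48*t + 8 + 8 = -48*t^3 - 56*t^2 + 88*t + 16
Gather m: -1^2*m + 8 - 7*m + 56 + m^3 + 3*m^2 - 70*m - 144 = m^3 + 3*m^2 - 78*m - 80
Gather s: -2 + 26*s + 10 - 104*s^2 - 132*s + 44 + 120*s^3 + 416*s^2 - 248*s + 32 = 120*s^3 + 312*s^2 - 354*s + 84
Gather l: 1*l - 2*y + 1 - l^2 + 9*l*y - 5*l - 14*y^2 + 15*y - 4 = -l^2 + l*(9*y - 4) - 14*y^2 + 13*y - 3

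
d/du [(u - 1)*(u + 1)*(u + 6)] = 3*u^2 + 12*u - 1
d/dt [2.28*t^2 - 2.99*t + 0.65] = 4.56*t - 2.99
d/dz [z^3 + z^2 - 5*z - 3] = 3*z^2 + 2*z - 5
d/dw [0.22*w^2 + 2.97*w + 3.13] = 0.44*w + 2.97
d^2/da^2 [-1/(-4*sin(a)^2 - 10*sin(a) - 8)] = (-16*sin(a)^4 - 30*sin(a)^3 + 31*sin(a)^2 + 80*sin(a) + 34)/(2*(5*sin(a) - cos(2*a) + 5)^3)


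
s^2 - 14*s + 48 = (s - 8)*(s - 6)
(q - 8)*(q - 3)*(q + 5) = q^3 - 6*q^2 - 31*q + 120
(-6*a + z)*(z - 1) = -6*a*z + 6*a + z^2 - z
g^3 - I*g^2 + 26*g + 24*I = (g - 6*I)*(g + I)*(g + 4*I)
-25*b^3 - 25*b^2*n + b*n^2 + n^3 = (-5*b + n)*(b + n)*(5*b + n)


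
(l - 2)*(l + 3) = l^2 + l - 6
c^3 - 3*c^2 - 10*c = c*(c - 5)*(c + 2)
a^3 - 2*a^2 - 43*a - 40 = (a - 8)*(a + 1)*(a + 5)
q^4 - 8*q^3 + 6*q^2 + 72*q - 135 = (q - 5)*(q - 3)^2*(q + 3)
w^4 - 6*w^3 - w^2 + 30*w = w*(w - 5)*(w - 3)*(w + 2)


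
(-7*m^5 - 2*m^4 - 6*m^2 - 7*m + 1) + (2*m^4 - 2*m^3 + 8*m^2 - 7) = -7*m^5 - 2*m^3 + 2*m^2 - 7*m - 6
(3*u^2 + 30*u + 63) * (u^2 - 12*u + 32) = 3*u^4 - 6*u^3 - 201*u^2 + 204*u + 2016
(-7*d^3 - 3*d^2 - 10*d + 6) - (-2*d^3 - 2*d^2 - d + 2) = -5*d^3 - d^2 - 9*d + 4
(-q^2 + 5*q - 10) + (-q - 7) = -q^2 + 4*q - 17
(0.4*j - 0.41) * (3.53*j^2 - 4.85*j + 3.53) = 1.412*j^3 - 3.3873*j^2 + 3.4005*j - 1.4473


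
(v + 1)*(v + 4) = v^2 + 5*v + 4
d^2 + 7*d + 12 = (d + 3)*(d + 4)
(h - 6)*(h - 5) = h^2 - 11*h + 30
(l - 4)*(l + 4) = l^2 - 16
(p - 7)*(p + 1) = p^2 - 6*p - 7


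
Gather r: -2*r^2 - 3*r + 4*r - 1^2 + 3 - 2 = -2*r^2 + r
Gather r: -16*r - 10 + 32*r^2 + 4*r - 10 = 32*r^2 - 12*r - 20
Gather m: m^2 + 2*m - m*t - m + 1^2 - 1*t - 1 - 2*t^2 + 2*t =m^2 + m*(1 - t) - 2*t^2 + t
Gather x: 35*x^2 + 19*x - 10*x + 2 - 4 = 35*x^2 + 9*x - 2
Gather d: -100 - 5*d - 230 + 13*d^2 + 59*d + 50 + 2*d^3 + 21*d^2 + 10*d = 2*d^3 + 34*d^2 + 64*d - 280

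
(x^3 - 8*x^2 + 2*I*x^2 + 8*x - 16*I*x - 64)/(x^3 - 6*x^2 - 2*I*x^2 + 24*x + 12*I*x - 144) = (x^2 - 2*x*(4 + I) + 16*I)/(x^2 - 6*x*(1 + I) + 36*I)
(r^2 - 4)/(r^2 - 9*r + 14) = (r + 2)/(r - 7)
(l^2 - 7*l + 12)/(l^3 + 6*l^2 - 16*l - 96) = (l - 3)/(l^2 + 10*l + 24)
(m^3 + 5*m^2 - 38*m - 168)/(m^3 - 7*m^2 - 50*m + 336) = (m + 4)/(m - 8)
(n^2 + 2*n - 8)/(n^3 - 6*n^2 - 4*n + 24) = (n + 4)/(n^2 - 4*n - 12)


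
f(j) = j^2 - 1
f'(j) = 2*j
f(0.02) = -1.00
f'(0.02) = 0.04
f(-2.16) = 3.67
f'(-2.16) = -4.32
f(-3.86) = 13.90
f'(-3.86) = -7.72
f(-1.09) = 0.19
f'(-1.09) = -2.18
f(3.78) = 13.29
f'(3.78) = 7.56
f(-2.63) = 5.92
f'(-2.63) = -5.26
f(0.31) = -0.90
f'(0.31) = 0.62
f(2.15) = 3.62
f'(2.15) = 4.30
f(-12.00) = 143.00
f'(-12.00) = -24.00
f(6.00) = 35.00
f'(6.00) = 12.00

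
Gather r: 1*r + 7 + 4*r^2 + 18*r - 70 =4*r^2 + 19*r - 63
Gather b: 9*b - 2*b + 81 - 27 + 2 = 7*b + 56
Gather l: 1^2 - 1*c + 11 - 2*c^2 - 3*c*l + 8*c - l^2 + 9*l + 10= -2*c^2 + 7*c - l^2 + l*(9 - 3*c) + 22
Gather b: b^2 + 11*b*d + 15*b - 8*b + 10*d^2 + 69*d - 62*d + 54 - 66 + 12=b^2 + b*(11*d + 7) + 10*d^2 + 7*d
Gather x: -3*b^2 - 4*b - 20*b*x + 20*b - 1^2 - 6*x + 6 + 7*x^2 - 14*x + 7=-3*b^2 + 16*b + 7*x^2 + x*(-20*b - 20) + 12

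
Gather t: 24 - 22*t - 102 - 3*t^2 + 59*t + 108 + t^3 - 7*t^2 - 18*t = t^3 - 10*t^2 + 19*t + 30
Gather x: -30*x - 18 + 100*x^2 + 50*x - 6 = 100*x^2 + 20*x - 24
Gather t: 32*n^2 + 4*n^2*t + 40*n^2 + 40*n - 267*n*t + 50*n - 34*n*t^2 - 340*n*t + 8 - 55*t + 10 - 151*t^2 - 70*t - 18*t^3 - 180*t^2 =72*n^2 + 90*n - 18*t^3 + t^2*(-34*n - 331) + t*(4*n^2 - 607*n - 125) + 18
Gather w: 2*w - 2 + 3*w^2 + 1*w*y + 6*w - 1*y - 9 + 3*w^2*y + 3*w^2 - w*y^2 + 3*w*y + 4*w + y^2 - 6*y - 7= w^2*(3*y + 6) + w*(-y^2 + 4*y + 12) + y^2 - 7*y - 18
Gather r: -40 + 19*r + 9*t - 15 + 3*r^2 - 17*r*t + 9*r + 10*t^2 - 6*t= 3*r^2 + r*(28 - 17*t) + 10*t^2 + 3*t - 55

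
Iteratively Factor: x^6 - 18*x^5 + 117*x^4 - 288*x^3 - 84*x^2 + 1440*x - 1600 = (x - 2)*(x^5 - 16*x^4 + 85*x^3 - 118*x^2 - 320*x + 800) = (x - 5)*(x - 2)*(x^4 - 11*x^3 + 30*x^2 + 32*x - 160) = (x - 5)^2*(x - 2)*(x^3 - 6*x^2 + 32) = (x - 5)^2*(x - 2)*(x + 2)*(x^2 - 8*x + 16) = (x - 5)^2*(x - 4)*(x - 2)*(x + 2)*(x - 4)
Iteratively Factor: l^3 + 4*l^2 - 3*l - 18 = (l + 3)*(l^2 + l - 6) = (l + 3)^2*(l - 2)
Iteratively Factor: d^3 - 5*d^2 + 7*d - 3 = (d - 1)*(d^2 - 4*d + 3) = (d - 3)*(d - 1)*(d - 1)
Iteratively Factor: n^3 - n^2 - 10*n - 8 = (n - 4)*(n^2 + 3*n + 2) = (n - 4)*(n + 1)*(n + 2)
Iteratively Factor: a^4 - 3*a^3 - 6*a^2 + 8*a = (a + 2)*(a^3 - 5*a^2 + 4*a) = a*(a + 2)*(a^2 - 5*a + 4) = a*(a - 1)*(a + 2)*(a - 4)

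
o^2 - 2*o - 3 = (o - 3)*(o + 1)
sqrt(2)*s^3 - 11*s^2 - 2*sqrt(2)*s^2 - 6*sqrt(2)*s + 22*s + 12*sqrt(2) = (s - 2)*(s - 6*sqrt(2))*(sqrt(2)*s + 1)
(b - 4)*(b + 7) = b^2 + 3*b - 28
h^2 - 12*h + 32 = (h - 8)*(h - 4)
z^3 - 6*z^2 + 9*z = z*(z - 3)^2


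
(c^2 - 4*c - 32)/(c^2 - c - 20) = (c - 8)/(c - 5)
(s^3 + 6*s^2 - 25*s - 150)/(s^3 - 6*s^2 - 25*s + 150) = (s + 6)/(s - 6)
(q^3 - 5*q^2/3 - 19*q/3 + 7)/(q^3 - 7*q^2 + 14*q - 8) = (q^2 - 2*q/3 - 7)/(q^2 - 6*q + 8)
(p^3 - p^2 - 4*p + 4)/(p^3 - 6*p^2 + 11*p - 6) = (p + 2)/(p - 3)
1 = 1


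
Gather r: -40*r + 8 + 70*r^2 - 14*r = 70*r^2 - 54*r + 8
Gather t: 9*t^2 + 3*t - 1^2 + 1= 9*t^2 + 3*t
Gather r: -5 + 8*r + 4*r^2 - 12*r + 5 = 4*r^2 - 4*r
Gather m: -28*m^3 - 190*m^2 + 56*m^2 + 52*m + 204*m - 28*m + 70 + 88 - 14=-28*m^3 - 134*m^2 + 228*m + 144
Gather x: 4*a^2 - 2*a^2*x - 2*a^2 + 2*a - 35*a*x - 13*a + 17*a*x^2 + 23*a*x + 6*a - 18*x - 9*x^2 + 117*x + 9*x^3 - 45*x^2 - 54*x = 2*a^2 - 5*a + 9*x^3 + x^2*(17*a - 54) + x*(-2*a^2 - 12*a + 45)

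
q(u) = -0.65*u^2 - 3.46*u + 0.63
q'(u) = -1.3*u - 3.46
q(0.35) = -0.66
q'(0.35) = -3.92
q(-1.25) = 3.94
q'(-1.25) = -1.84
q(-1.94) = 4.90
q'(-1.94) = -0.94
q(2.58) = -12.62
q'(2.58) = -6.81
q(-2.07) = 5.01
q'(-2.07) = -0.77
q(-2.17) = 5.08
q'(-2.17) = -0.64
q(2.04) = -9.13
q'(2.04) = -6.11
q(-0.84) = 3.08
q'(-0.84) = -2.37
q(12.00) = -134.49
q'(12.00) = -19.06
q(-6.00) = -2.01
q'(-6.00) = 4.34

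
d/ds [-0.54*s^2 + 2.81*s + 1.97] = 2.81 - 1.08*s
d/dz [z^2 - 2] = 2*z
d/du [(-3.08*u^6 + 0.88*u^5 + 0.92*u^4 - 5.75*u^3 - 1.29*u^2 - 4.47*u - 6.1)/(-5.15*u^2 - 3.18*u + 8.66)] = (63.448*u^7 + 35.376*u^6 - 180.7064*u^5 + 58.9397*u^4 + 68.4388*u^3 - 168.3033*u^2 - 85.1728*u - 58.1082)/(26.5225*u^4 + 32.754*u^3 - 79.0856*u^2 - 55.0776*u + 74.9956)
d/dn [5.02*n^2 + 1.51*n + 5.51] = 10.04*n + 1.51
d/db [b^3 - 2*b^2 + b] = 3*b^2 - 4*b + 1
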